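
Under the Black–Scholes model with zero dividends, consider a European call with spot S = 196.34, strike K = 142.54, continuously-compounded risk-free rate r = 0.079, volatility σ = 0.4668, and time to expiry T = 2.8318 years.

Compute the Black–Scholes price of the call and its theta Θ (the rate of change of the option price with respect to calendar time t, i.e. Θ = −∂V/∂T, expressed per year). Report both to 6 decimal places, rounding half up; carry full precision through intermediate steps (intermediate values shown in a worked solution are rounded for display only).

price = 98.657801
Θ = -11.591388

σ√T = 0.4668·√2.8318 = 0.785529
d₁ = (ln(S/K) + (r+σ²/2)T) / (σ√T) = (ln(196.34/142.54) + (0.079+0.4668²/2)·2.8318) / 0.785529 = (0.320225 + 0.532240) / 0.785529 = 1.085212
d₂ = d₁ − σ√T = 1.085212 − 0.785529 = 0.299683
e^{−rT} = e^{−0.079·2.8318} = 0.799545
N(d₁) = 0.861086,  N(d₂) = 0.617791
Call price V = S·N(d₁) − K·e^{−rT}·N(d₂) = 169.065639 − 70.407838 = 98.657801
φ(d₁) = (1/√(2π))·e^{−d₁²/2} = 0.221401
Θ = −S·φ(d₁)·σ/(2√T) − r·K·e^{−rT}·N(d₂) = −6.029169 − 5.562219 = -11.591388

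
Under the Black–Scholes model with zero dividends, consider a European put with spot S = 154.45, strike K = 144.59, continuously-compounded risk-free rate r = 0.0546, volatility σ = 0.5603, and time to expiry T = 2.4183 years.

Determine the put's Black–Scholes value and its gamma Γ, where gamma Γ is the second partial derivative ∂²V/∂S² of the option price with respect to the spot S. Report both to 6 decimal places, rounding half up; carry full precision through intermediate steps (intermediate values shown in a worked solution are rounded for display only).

σ√T = 0.5603·√2.4183 = 0.871316
d₁ = (ln(S/K) + (r+σ²/2)T) / (σ√T) = (ln(154.45/144.59) + (0.0546+0.5603²/2)·2.4183) / 0.871316 = (0.065968 + 0.511635) / 0.871316 = 0.662909
d₂ = d₁ − σ√T = 0.662909 − 0.871316 = -0.208407
e^{−rT} = e^{−0.0546·2.4183} = 0.876307
N(−d₁) = 0.253694,  N(−d₂) = 0.582544
Put price V = K·e^{−rT}·N(−d₂) − S·N(−d₁) = 73.811394 − 39.183102 = 34.628293
φ(d₁) = (1/√(2π))·e^{−d₁²/2} = 0.320247
Γ = φ(d₁) / (S·σ·√T) = 0.002380

price = 34.628293
Γ = 0.002380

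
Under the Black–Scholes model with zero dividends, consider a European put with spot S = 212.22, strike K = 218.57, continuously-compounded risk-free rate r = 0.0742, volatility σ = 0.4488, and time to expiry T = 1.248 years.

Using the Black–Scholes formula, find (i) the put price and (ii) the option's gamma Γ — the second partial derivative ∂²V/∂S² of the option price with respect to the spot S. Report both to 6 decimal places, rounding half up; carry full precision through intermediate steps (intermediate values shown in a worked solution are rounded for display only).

σ√T = 0.4488·√1.248 = 0.501372
d₁ = (ln(S/K) + (r+σ²/2)T) / (σ√T) = (ln(212.22/218.57) + (0.0742+0.4488²/2)·1.248) / 0.501372 = (-0.029483 + 0.218289) / 0.501372 = 0.376578
d₂ = d₁ − σ√T = 0.376578 − 0.501372 = -0.124794
e^{−rT} = e^{−0.0742·1.248} = 0.911557
N(−d₁) = 0.353244,  N(−d₂) = 0.549657
Put price V = K·e^{−rT}·N(−d₂) − S·N(−d₁) = 109.513007 − 74.965357 = 34.547651
φ(d₁) = (1/√(2π))·e^{−d₁²/2} = 0.371635
Γ = φ(d₁) / (S·σ·√T) = 0.003493

price = 34.547651
Γ = 0.003493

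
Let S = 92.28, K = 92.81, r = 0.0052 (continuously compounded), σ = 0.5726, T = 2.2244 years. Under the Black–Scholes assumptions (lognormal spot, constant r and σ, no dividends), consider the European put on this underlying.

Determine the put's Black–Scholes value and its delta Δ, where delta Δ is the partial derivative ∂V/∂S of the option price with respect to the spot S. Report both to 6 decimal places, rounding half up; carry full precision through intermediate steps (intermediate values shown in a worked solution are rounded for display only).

σ√T = 0.5726·√2.2244 = 0.854000
d₁ = (ln(S/K) + (r+σ²/2)T) / (σ√T) = (ln(92.28/92.81) + (0.0052+0.5726²/2)·2.2244) / 0.854000 = (-0.005727 + 0.376225) / 0.854000 = 0.433838
d₂ = d₁ − σ√T = 0.433838 − 0.854000 = -0.420162
e^{−rT} = e^{−0.0052·2.2244} = 0.988500
N(−d₁) = 0.332203,  N(−d₂) = 0.662816
Put price V = K·e^{−rT}·N(−d₂) − S·N(−d₁) = 60.808532 − 30.655689 = 30.152843
Δ = −N(−d₁) = -0.332203

price = 30.152843
Δ = -0.332203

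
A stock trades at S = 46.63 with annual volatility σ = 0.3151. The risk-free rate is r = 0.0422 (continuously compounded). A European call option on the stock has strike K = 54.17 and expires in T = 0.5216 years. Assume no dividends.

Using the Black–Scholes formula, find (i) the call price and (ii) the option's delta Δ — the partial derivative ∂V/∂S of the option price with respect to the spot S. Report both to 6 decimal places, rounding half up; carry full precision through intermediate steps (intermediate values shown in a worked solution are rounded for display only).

price = 2.022119
Δ = 0.327036

σ√T = 0.3151·√0.5216 = 0.227571
d₁ = (ln(S/K) + (r+σ²/2)T) / (σ√T) = (ln(46.63/54.17) + (0.0422+0.3151²/2)·0.5216) / 0.227571 = (-0.149883 + 0.047906) / 0.227571 = -0.448112
d₂ = d₁ − σ√T = -0.448112 − 0.227571 = -0.675683
e^{−rT} = e^{−0.0422·0.5216} = 0.978229
N(d₁) = 0.327036,  N(d₂) = 0.249621
Call price V = S·N(d₁) − K·e^{−rT}·N(d₂) = 15.249701 − 13.227582 = 2.022119
Δ = N(d₁) = 0.327036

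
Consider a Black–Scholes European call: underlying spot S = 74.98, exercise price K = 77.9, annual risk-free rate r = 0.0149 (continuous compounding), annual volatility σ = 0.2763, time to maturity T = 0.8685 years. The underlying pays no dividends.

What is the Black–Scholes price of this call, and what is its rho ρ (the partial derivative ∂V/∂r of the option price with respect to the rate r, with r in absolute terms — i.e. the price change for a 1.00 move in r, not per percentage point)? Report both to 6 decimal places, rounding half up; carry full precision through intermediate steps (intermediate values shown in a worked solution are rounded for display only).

σ√T = 0.2763·√0.8685 = 0.257493
d₁ = (ln(S/K) + (r+σ²/2)T) / (σ√T) = (ln(74.98/77.9) + (0.0149+0.2763²/2)·0.8685) / 0.257493 = (-0.038205 + 0.046092) / 0.257493 = 0.030632
d₂ = d₁ − σ√T = 0.030632 − 0.257493 = -0.226861
e^{−rT} = e^{−0.0149·0.8685} = 0.987143
N(d₁) = 0.512218,  N(d₂) = 0.410266
Call price V = S·N(d₁) − K·e^{−rT}·N(d₂) = 38.406137 − 31.548788 = 6.857349
ρ = K·T·e^{−rT}·N(d₂) = 27.400122

price = 6.857349
ρ = 27.400122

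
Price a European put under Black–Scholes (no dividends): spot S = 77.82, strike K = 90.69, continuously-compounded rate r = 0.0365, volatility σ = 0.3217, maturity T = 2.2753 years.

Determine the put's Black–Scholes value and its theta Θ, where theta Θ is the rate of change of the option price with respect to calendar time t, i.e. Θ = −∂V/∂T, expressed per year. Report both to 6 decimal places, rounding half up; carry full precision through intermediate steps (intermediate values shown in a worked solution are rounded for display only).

σ√T = 0.3217·√2.2753 = 0.485255
d₁ = (ln(S/K) + (r+σ²/2)T) / (σ√T) = (ln(77.82/90.69) + (0.0365+0.3217²/2)·2.2753) / 0.485255 = (-0.153049 + 0.200785) / 0.485255 = 0.098373
d₂ = d₁ − σ√T = 0.098373 − 0.485255 = -0.386882
e^{−rT} = e^{−0.0365·2.2753} = 0.920307
N(−d₁) = 0.460818,  N(−d₂) = 0.650578
Put price V = K·e^{−rT}·N(−d₂) − S·N(−d₁) = 54.298951 − 35.860848 = 18.438102
φ(d₁) = (1/√(2π))·e^{−d₁²/2} = 0.397017
Θ = −S·φ(d₁)·σ/(2√T) + r·K·e^{−rT}·N(−d₂) = −3.294592 + 1.981912 = -1.312680

price = 18.438102
Θ = -1.312680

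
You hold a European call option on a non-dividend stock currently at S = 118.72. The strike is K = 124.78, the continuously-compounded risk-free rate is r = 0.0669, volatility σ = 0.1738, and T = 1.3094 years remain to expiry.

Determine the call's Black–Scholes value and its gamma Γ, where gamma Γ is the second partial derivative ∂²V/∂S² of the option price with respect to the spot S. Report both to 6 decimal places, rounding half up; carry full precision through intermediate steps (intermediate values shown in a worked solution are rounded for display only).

price = 11.597863
Γ = 0.016203

σ√T = 0.1738·√1.3094 = 0.198878
d₁ = (ln(S/K) + (r+σ²/2)T) / (σ√T) = (ln(118.72/124.78) + (0.0669+0.1738²/2)·1.3094) / 0.198878 = (-0.049784 + 0.107375) / 0.198878 = 0.289578
d₂ = d₁ − σ√T = 0.289578 − 0.198878 = 0.090700
e^{−rT} = e^{−0.0669·1.3094} = 0.916128
N(d₁) = 0.613930,  N(d₂) = 0.536135
Call price V = S·N(d₁) − K·e^{−rT}·N(d₂) = 72.885828 − 61.287965 = 11.597863
φ(d₁) = (1/√(2π))·e^{−d₁²/2} = 0.382561
Γ = φ(d₁) / (S·σ·√T) = 0.016203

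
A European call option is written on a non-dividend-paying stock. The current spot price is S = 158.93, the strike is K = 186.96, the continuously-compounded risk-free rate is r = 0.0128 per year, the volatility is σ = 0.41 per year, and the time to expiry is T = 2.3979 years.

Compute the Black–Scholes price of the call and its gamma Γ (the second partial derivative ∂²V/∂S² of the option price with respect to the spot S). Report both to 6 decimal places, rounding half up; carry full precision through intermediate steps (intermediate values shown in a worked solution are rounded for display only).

σ√T = 0.41·√2.3979 = 0.634891
d₁ = (ln(S/K) + (r+σ²/2)T) / (σ√T) = (ln(158.93/186.96) + (0.0128+0.41²/2)·2.3979) / 0.634891 = (-0.162431 + 0.232237) / 0.634891 = 0.109949
d₂ = d₁ − σ√T = 0.109949 − 0.634891 = -0.524942
e^{−rT} = e^{−0.0128·2.3979} = 0.969773
N(d₁) = 0.543775,  N(d₂) = 0.299812
Call price V = S·N(d₁) − K·e^{−rT}·N(d₂) = 86.422186 − 54.358496 = 32.063690
φ(d₁) = (1/√(2π))·e^{−d₁²/2} = 0.396538
Γ = φ(d₁) / (S·σ·√T) = 0.003930

price = 32.063690
Γ = 0.003930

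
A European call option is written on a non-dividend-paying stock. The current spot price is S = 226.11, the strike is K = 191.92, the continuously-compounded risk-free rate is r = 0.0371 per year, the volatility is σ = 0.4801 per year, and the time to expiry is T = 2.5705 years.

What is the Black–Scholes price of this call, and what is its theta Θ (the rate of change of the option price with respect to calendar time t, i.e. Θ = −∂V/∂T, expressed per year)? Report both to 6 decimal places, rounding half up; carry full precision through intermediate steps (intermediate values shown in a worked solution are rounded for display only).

price = 89.030365
Θ = -13.521368

σ√T = 0.4801·√2.5705 = 0.769734
d₁ = (ln(S/K) + (r+σ²/2)T) / (σ√T) = (ln(226.11/191.92) + (0.0371+0.4801²/2)·2.5705) / 0.769734 = (0.163943 + 0.391611) / 0.769734 = 0.721748
d₂ = d₁ − σ√T = 0.721748 − 0.769734 = -0.047986
e^{−rT} = e^{−0.0371·2.5705} = 0.909041
N(d₁) = 0.764775,  N(d₂) = 0.480864
Call price V = S·N(d₁) − K·e^{−rT}·N(d₂) = 172.923319 − 83.892954 = 89.030365
φ(d₁) = (1/√(2π))·e^{−d₁²/2} = 0.307464
Θ = −S·φ(d₁)·σ/(2√T) − r·K·e^{−rT}·N(d₂) = −10.408939 − 3.112429 = -13.521368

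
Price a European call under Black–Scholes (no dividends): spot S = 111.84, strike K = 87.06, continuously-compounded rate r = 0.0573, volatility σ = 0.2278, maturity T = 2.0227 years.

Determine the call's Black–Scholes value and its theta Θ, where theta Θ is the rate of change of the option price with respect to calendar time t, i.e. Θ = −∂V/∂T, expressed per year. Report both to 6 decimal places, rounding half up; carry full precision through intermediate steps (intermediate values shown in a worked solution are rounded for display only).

σ√T = 0.2278·√2.0227 = 0.323981
d₁ = (ln(S/K) + (r+σ²/2)T) / (σ√T) = (ln(111.84/87.06) + (0.0573+0.2278²/2)·2.0227) / 0.323981 = (0.250472 + 0.168383) / 0.323981 = 1.292836
d₂ = d₁ − σ√T = 1.292836 − 0.323981 = 0.968855
e^{−rT} = e^{−0.0573·2.0227} = 0.890564
N(d₁) = 0.901966,  N(d₂) = 0.833691
Call price V = S·N(d₁) − K·e^{−rT}·N(d₂) = 100.875893 − 64.638146 = 36.237747
φ(d₁) = (1/√(2π))·e^{−d₁²/2} = 0.172968
Θ = −S·φ(d₁)·σ/(2√T) − r·K·e^{−rT}·N(d₂) = −1.549244 − 3.703766 = -5.253010

price = 36.237747
Θ = -5.253010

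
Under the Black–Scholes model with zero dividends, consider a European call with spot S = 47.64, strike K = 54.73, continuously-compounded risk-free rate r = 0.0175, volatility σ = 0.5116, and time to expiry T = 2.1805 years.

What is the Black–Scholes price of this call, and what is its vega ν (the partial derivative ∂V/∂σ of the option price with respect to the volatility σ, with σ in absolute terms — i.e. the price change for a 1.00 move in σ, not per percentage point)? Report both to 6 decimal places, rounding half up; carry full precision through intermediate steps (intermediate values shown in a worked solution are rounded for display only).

price = 12.369569
ν = 27.237632

σ√T = 0.5116·√2.1805 = 0.755455
d₁ = (ln(S/K) + (r+σ²/2)T) / (σ√T) = (ln(47.64/54.73) + (0.0175+0.5116²/2)·2.1805) / 0.755455 = (-0.138739 + 0.323515) / 0.755455 = 0.244588
d₂ = d₁ − σ√T = 0.244588 − 0.755455 = -0.510866
e^{−rT} = e^{−0.0175·2.1805} = 0.962560
N(d₁) = 0.596612,  N(d₂) = 0.304722
Call price V = S·N(d₁) − K·e^{−rT}·N(d₂) = 28.422618 − 16.053049 = 12.369569
φ(d₁) = (1/√(2π))·e^{−d₁²/2} = 0.387186
ν = S·φ(d₁)·√T = 27.237632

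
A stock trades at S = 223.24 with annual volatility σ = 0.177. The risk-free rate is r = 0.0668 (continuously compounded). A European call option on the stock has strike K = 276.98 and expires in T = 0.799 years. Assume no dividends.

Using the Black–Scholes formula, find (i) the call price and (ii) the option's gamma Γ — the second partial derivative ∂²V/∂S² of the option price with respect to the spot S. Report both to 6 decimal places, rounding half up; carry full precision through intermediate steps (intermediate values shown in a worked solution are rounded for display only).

price = 3.030631
Γ = 0.007214

σ√T = 0.177·√0.799 = 0.158215
d₁ = (ln(S/K) + (r+σ²/2)T) / (σ√T) = (ln(223.24/276.98) + (0.0668+0.177²/2)·0.799) / 0.158215 = (-0.215698 + 0.065889) / 0.158215 = -0.946870
d₂ = d₁ − σ√T = -0.946870 − 0.158215 = -1.105085
e^{−rT} = e^{−0.0668·0.799} = 0.948026
N(d₁) = 0.171852,  N(d₂) = 0.134561
Call price V = S·N(d₁) − K·e^{−rT}·N(d₂) = 38.364338 − 35.333707 = 3.030631
φ(d₁) = (1/√(2π))·e^{−d₁²/2} = 0.254814
Γ = φ(d₁) / (S·σ·√T) = 0.007214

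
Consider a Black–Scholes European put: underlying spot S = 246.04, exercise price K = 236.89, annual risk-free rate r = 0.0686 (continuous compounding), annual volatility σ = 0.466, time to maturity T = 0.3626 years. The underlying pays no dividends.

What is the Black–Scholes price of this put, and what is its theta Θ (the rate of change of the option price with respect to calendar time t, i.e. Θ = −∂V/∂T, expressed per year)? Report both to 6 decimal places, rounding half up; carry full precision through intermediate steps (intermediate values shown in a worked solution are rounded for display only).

σ√T = 0.466·√0.3626 = 0.280608
d₁ = (ln(S/K) + (r+σ²/2)T) / (σ√T) = (ln(246.04/236.89) + (0.0686+0.466²/2)·0.3626) / 0.280608 = (0.037898 + 0.064245) / 0.280608 = 0.364006
d₂ = d₁ − σ√T = 0.364006 − 0.280608 = 0.083398
e^{−rT} = e^{−0.0686·0.3626} = 0.975432
N(−d₁) = 0.357927,  N(−d₂) = 0.466767
Put price V = K·e^{−rT}·N(−d₂) − S·N(−d₁) = 107.856043 − 88.064292 = 19.791751
φ(d₁) = (1/√(2π))·e^{−d₁²/2} = 0.373369
Θ = −S·φ(d₁)·σ/(2√T) + r·K·e^{−rT}·N(−d₂) = −35.545588 + 7.398925 = -28.146663

price = 19.791751
Θ = -28.146663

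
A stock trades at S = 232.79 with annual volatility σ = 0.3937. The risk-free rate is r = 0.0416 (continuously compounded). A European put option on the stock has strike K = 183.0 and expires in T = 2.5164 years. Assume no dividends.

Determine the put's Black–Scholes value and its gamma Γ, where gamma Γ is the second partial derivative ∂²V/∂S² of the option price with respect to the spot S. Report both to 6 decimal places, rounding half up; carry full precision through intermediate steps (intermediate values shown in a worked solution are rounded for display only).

σ√T = 0.3937·√2.5164 = 0.624533
d₁ = (ln(S/K) + (r+σ²/2)T) / (σ√T) = (ln(232.79/183.0) + (0.0416+0.3937²/2)·2.5164) / 0.624533 = (0.240651 + 0.299703) / 0.624533 = 0.865212
d₂ = d₁ − σ√T = 0.865212 − 0.624533 = 0.240679
e^{−rT} = e^{−0.0416·2.5164} = 0.900611
N(−d₁) = 0.193461,  N(−d₂) = 0.404902
Put price V = K·e^{−rT}·N(−d₂) − S·N(−d₁) = 66.732569 − 45.035819 = 21.696750
φ(d₁) = (1/√(2π))·e^{−d₁²/2} = 0.274382
Γ = φ(d₁) / (S·σ·√T) = 0.001887

price = 21.696750
Γ = 0.001887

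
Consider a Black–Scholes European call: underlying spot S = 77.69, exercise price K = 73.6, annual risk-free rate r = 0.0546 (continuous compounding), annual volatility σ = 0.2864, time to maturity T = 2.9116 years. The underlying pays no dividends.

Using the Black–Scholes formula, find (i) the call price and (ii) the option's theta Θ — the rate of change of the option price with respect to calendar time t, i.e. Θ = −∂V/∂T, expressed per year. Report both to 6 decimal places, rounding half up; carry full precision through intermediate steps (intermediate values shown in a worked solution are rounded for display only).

price = 22.249760
Θ = -4.038124

σ√T = 0.2864·√2.9116 = 0.488696
d₁ = (ln(S/K) + (r+σ²/2)T) / (σ√T) = (ln(77.69/73.6) + (0.0546+0.2864²/2)·2.9116) / 0.488696 = (0.054082 + 0.278385) / 0.488696 = 0.680314
d₂ = d₁ − σ√T = 0.680314 − 0.488696 = 0.191618
e^{−rT} = e^{−0.0546·2.9116} = 0.853019
N(d₁) = 0.751847,  N(d₂) = 0.575979
Call price V = S·N(d₁) − K·e^{−rT}·N(d₂) = 58.411008 − 36.161248 = 22.249760
φ(d₁) = (1/√(2π))·e^{−d₁²/2} = 0.316525
Θ = −S·φ(d₁)·σ/(2√T) − r·K·e^{−rT}·N(d₂) = −2.063720 − 1.974404 = -4.038124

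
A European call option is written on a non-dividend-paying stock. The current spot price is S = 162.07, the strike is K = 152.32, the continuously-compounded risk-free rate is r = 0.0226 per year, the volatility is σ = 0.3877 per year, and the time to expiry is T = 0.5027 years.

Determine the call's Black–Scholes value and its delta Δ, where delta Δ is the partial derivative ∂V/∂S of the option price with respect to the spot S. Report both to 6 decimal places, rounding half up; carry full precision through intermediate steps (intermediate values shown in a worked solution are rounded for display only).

σ√T = 0.3877·√0.5027 = 0.274884
d₁ = (ln(S/K) + (r+σ²/2)T) / (σ√T) = (ln(162.07/152.32) + (0.0226+0.3877²/2)·0.5027) / 0.274884 = (0.062045 + 0.049142) / 0.274884 = 0.404485
d₂ = d₁ − σ√T = 0.404485 − 0.274884 = 0.129600
e^{−rT} = e^{−0.0226·0.5027} = 0.988703
N(d₁) = 0.657072,  N(d₂) = 0.551559
Call price V = S·N(d₁) − K·e^{−rT}·N(d₂) = 106.491624 − 83.064325 = 23.427299
Δ = N(d₁) = 0.657072

price = 23.427299
Δ = 0.657072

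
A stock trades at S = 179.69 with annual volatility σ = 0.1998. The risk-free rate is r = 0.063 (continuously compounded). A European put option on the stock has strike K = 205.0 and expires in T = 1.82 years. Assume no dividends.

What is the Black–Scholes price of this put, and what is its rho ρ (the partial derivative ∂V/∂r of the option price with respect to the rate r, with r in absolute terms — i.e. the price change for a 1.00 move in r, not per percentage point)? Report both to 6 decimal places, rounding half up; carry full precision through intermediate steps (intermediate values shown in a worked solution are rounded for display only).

σ√T = 0.1998·√1.82 = 0.269545
d₁ = (ln(S/K) + (r+σ²/2)T) / (σ√T) = (ln(179.69/205.0) + (0.063+0.1998²/2)·1.82) / 0.269545 = (-0.131777 + 0.150987) / 0.269545 = 0.071270
d₂ = d₁ − σ√T = 0.071270 − 0.269545 = -0.198275
e^{−rT} = e^{−0.063·1.82} = 0.891669
N(−d₁) = 0.471592,  N(−d₂) = 0.578585
Put price V = K·e^{−rT}·N(−d₂) − S·N(−d₁) = 105.760845 − 84.740283 = 21.020563
ρ = −K·T·e^{−rT}·N(−d₂) = -192.484738

price = 21.020563
ρ = -192.484738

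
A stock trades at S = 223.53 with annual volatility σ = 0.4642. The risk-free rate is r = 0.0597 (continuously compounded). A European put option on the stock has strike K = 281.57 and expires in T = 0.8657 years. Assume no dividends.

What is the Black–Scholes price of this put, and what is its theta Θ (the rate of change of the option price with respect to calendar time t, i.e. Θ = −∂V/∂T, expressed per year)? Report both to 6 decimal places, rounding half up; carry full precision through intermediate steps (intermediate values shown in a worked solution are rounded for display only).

σ√T = 0.4642·√0.8657 = 0.431906
d₁ = (ln(S/K) + (r+σ²/2)T) / (σ√T) = (ln(223.53/281.57) + (0.0597+0.4642²/2)·0.8657) / 0.431906 = (-0.230835 + 0.144954) / 0.431906 = -0.198844
d₂ = d₁ − σ√T = -0.198844 − 0.431906 = -0.630750
e^{−rT} = e^{−0.0597·0.8657} = 0.949631
N(−d₁) = 0.578808,  N(−d₂) = 0.735898
Put price V = K·e^{−rT}·N(−d₂) − S·N(−d₁) = 196.769887 − 129.380885 = 67.389003
φ(d₁) = (1/√(2π))·e^{−d₁²/2} = 0.391133
Θ = −S·φ(d₁)·σ/(2√T) + r·K·e^{−rT}·N(−d₂) = −21.809792 + 11.747162 = -10.062630

price = 67.389003
Θ = -10.062630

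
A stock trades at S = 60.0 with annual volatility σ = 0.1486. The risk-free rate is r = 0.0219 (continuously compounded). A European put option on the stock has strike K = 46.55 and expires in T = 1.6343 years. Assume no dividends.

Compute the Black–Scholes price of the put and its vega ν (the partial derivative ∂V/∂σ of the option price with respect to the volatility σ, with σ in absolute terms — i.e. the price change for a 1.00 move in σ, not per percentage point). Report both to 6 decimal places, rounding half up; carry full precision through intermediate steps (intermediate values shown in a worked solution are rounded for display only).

price = 0.272357
ν = 8.245358

σ√T = 0.1486·√1.6343 = 0.189970
d₁ = (ln(S/K) + (r+σ²/2)T) / (σ√T) = (ln(60.0/46.55) + (0.0219+0.1486²/2)·1.6343) / 0.189970 = (0.253818 + 0.053835) / 0.189970 = 1.619483
d₂ = d₁ − σ√T = 1.619483 − 0.189970 = 1.429513
e^{−rT} = e^{−0.0219·1.6343} = 0.964842
N(−d₁) = 0.052672,  N(−d₂) = 0.076428
Put price V = K·e^{−rT}·N(−d₂) − S·N(−d₁) = 3.432657 − 3.160300 = 0.272357
φ(d₁) = (1/√(2π))·e^{−d₁²/2} = 0.107496
ν = S·φ(d₁)·√T = 8.245358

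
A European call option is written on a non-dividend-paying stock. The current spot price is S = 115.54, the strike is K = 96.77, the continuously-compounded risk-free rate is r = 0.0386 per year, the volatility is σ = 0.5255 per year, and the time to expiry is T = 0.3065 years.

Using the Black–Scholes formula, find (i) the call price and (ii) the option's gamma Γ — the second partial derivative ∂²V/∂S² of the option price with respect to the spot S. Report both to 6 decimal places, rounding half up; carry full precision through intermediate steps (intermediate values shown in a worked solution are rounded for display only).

price = 24.631787
Γ = 0.008649

σ√T = 0.5255·√0.3065 = 0.290930
d₁ = (ln(S/K) + (r+σ²/2)T) / (σ√T) = (ln(115.54/96.77) + (0.0386+0.5255²/2)·0.3065) / 0.290930 = (0.177280 + 0.054151) / 0.290930 = 0.795487
d₂ = d₁ − σ√T = 0.795487 − 0.290930 = 0.504557
e^{−rT} = e^{−0.0386·0.3065} = 0.988239
N(d₁) = 0.786835,  N(d₂) = 0.693065
Call price V = S·N(d₁) − K·e^{−rT}·N(d₂) = 90.910894 − 66.279107 = 24.631787
φ(d₁) = (1/√(2π))·e^{−d₁²/2} = 0.290736
Γ = φ(d₁) / (S·σ·√T) = 0.008649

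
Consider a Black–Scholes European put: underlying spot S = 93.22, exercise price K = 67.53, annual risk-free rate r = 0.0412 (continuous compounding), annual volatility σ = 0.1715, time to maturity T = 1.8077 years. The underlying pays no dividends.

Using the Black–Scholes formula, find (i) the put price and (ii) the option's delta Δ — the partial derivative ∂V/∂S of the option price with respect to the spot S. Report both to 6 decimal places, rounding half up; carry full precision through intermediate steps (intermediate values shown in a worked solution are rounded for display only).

price = 0.304568
Δ = -0.033146

σ√T = 0.1715·√1.8077 = 0.230583
d₁ = (ln(S/K) + (r+σ²/2)T) / (σ√T) = (ln(93.22/67.53) + (0.0412+0.1715²/2)·1.8077) / 0.230583 = (0.322390 + 0.101062) / 0.230583 = 1.836440
d₂ = d₁ − σ√T = 1.836440 − 0.230583 = 1.605857
e^{−rT} = e^{−0.0412·1.8077} = 0.928229
N(−d₁) = 0.033146,  N(−d₂) = 0.054153
Put price V = K·e^{−rT}·N(−d₂) − S·N(−d₁) = 3.394467 − 3.089899 = 0.304568
Δ = −N(−d₁) = -0.033146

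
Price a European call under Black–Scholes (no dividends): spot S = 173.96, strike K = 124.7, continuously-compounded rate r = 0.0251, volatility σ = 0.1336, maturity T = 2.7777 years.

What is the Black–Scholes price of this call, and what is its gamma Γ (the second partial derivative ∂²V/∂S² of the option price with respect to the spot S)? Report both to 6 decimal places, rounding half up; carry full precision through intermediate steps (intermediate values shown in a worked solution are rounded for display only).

σ√T = 0.1336·√2.7777 = 0.222664
d₁ = (ln(S/K) + (r+σ²/2)T) / (σ√T) = (ln(173.96/124.7) + (0.0251+0.1336²/2)·2.7777) / 0.222664 = (0.332915 + 0.094510) / 0.222664 = 1.919597
d₂ = d₁ − σ√T = 1.919597 − 0.222664 = 1.696934
e^{−rT} = e^{−0.0251·2.7777} = 0.932655
N(d₁) = 0.972546,  N(d₂) = 0.955145
Call price V = S·N(d₁) − K·e^{−rT}·N(d₂) = 169.184033 − 111.085357 = 58.098676
φ(d₁) = (1/√(2π))·e^{−d₁²/2} = 0.063205
Γ = φ(d₁) / (S·σ·√T) = 0.001632

price = 58.098676
Γ = 0.001632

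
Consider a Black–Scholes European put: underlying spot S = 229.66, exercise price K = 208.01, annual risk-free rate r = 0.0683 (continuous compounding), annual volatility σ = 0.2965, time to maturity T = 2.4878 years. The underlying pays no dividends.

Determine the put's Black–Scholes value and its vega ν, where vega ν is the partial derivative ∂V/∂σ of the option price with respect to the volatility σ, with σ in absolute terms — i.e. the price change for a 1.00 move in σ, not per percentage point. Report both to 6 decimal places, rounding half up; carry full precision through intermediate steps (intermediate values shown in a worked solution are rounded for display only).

σ√T = 0.2965·√2.4878 = 0.467662
d₁ = (ln(S/K) + (r+σ²/2)T) / (σ√T) = (ln(229.66/208.01) + (0.0683+0.2965²/2)·2.4878) / 0.467662 = (0.099014 + 0.279271) / 0.467662 = 0.808884
d₂ = d₁ − σ√T = 0.808884 − 0.467662 = 0.341222
e^{−rT} = e^{−0.0683·2.4878} = 0.843735
N(−d₁) = 0.209291,  N(−d₂) = 0.366468
Put price V = K·e^{−rT}·N(−d₂) − S·N(−d₁) = 64.317156 − 48.065760 = 16.251396
φ(d₁) = (1/√(2π))·e^{−d₁²/2} = 0.287629
ν = S·φ(d₁)·√T = 104.189796

price = 16.251396
ν = 104.189796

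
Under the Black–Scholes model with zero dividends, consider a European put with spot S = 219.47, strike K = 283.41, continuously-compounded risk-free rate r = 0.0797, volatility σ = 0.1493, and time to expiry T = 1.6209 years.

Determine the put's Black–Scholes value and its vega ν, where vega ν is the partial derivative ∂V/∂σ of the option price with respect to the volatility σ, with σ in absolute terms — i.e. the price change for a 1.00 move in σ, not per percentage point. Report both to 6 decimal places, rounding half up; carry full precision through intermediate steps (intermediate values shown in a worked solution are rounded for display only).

σ√T = 0.1493·√1.6209 = 0.190081
d₁ = (ln(S/K) + (r+σ²/2)T) / (σ√T) = (ln(219.47/283.41) + (0.0797+0.1493²/2)·1.6209) / 0.190081 = (-0.255679 + 0.147251) / 0.190081 = -0.570432
d₂ = d₁ − σ√T = -0.570432 − 0.190081 = -0.760512
e^{−rT} = e^{−0.0797·1.6209} = 0.878811
N(−d₁) = 0.715807,  N(−d₂) = 0.776526
Put price V = K·e^{−rT}·N(−d₂) − S·N(−d₁) = 193.404418 − 157.098269 = 36.306149
φ(d₁) = (1/√(2π))·e^{−d₁²/2} = 0.339041
ν = S·φ(d₁)·√T = 94.733881

price = 36.306149
ν = 94.733881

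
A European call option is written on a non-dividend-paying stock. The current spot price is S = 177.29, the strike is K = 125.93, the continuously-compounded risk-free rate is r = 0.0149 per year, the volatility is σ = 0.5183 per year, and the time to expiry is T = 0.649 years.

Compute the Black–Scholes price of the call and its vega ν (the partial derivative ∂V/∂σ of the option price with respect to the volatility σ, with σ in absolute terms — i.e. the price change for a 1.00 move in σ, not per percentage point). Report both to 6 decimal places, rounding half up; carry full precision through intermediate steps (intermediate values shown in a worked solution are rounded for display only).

σ√T = 0.5183·√0.649 = 0.417545
d₁ = (ln(S/K) + (r+σ²/2)T) / (σ√T) = (ln(177.29/125.93) + (0.0149+0.5183²/2)·0.649) / 0.417545 = (0.342061 + 0.096842) / 0.417545 = 1.051150
d₂ = d₁ − σ√T = 1.051150 − 0.417545 = 0.633605
e^{−rT} = e^{−0.0149·0.649} = 0.990377
N(d₁) = 0.853405,  N(d₂) = 0.736831
Call price V = S·N(d₁) − K·e^{−rT}·N(d₂) = 151.300202 − 91.896125 = 59.404077
φ(d₁) = (1/√(2π))·e^{−d₁²/2} = 0.229605
ν = S·φ(d₁)·√T = 32.793448

price = 59.404077
ν = 32.793448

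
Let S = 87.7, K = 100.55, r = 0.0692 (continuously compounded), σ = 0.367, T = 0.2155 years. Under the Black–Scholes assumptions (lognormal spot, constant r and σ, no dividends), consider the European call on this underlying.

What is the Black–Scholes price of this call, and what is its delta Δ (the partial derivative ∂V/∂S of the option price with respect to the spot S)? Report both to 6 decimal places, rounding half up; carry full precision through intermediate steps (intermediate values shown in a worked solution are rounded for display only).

σ√T = 0.367·√0.2155 = 0.170369
d₁ = (ln(S/K) + (r+σ²/2)T) / (σ√T) = (ln(87.7/100.55) + (0.0692+0.367²/2)·0.2155) / 0.170369 = (-0.136733 + 0.029425) / 0.170369 = -0.629857
d₂ = d₁ − σ√T = -0.629857 − 0.170369 = -0.800226
e^{−rT} = e^{−0.0692·0.2155} = 0.985198
N(d₁) = 0.264394,  N(d₂) = 0.211790
Call price V = S·N(d₁) − K·e^{−rT}·N(d₂) = 23.187363 − 20.980275 = 2.207087
Δ = N(d₁) = 0.264394

price = 2.207087
Δ = 0.264394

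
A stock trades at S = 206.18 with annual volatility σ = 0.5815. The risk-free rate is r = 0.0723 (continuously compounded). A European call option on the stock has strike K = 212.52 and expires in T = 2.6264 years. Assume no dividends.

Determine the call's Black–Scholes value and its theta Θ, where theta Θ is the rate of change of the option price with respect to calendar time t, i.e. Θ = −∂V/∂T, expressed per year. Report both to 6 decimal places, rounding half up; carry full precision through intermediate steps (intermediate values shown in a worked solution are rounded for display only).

σ√T = 0.5815·√2.6264 = 0.942389
d₁ = (ln(S/K) + (r+σ²/2)T) / (σ√T) = (ln(206.18/212.52) + (0.0723+0.5815²/2)·2.6264) / 0.942389 = (-0.030287 + 0.633937) / 0.942389 = 0.640554
d₂ = d₁ − σ√T = 0.640554 − 0.942389 = -0.301835
e^{−rT} = e^{−0.0723·2.6264} = 0.827051
N(d₁) = 0.739094,  N(d₂) = 0.381389
Call price V = S·N(d₁) − K·e^{−rT}·N(d₂) = 152.386323 − 67.034772 = 85.351551
φ(d₁) = (1/√(2π))·e^{−d₁²/2} = 0.324947
Θ = −S·φ(d₁)·σ/(2√T) − r·K·e^{−rT}·N(d₂) = −12.019833 − 4.846614 = -16.866447

price = 85.351551
Θ = -16.866447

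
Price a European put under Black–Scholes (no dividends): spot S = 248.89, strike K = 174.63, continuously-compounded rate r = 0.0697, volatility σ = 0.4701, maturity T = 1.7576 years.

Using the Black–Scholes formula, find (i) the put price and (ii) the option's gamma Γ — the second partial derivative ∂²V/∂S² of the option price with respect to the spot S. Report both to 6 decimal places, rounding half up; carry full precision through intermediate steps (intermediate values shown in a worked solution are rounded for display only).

price = 15.181934
Γ = 0.001440

σ√T = 0.4701·√1.7576 = 0.623233
d₁ = (ln(S/K) + (r+σ²/2)T) / (σ√T) = (ln(248.89/174.63) + (0.0697+0.4701²/2)·1.7576) / 0.623233 = (0.354342 + 0.316714) / 0.623233 = 1.076734
d₂ = d₁ − σ√T = 1.076734 − 0.623233 = 0.453501
e^{−rT} = e^{−0.0697·1.7576} = 0.884702
N(−d₁) = 0.140800,  N(−d₂) = 0.325094
Put price V = K·e^{−rT}·N(−d₂) − S·N(−d₁) = 50.225542 − 35.043608 = 15.181934
φ(d₁) = (1/√(2π))·e^{−d₁²/2} = 0.223439
Γ = φ(d₁) / (S·σ·√T) = 0.001440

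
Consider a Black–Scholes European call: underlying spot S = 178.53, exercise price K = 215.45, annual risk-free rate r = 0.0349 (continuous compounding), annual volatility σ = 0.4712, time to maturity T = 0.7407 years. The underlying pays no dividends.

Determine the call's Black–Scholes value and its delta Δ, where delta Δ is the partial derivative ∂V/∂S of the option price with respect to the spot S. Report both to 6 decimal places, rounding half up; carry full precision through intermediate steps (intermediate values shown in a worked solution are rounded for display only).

price = 17.921397
Δ = 0.421911

σ√T = 0.4712·√0.7407 = 0.405533
d₁ = (ln(S/K) + (r+σ²/2)T) / (σ√T) = (ln(178.53/215.45) + (0.0349+0.4712²/2)·0.7407) / 0.405533 = (-0.187972 + 0.108079) / 0.405533 = -0.197008
d₂ = d₁ − σ√T = -0.197008 − 0.405533 = -0.602541
e^{−rT} = e^{−0.0349·0.7407} = 0.974481
N(d₁) = 0.421911,  N(d₂) = 0.273407
Call price V = S·N(d₁) − K·e^{−rT}·N(d₂) = 75.323726 − 57.402330 = 17.921397
Δ = N(d₁) = 0.421911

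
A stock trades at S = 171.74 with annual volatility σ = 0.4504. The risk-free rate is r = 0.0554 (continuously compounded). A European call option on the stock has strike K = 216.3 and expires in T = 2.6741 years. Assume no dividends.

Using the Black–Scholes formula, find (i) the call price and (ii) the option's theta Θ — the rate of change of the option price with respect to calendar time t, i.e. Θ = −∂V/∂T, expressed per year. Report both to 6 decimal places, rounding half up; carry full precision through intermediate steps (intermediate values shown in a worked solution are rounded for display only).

σ√T = 0.4504·√2.6741 = 0.736525
d₁ = (ln(S/K) + (r+σ²/2)T) / (σ√T) = (ln(171.74/216.3) + (0.0554+0.4504²/2)·2.6741) / 0.736525 = (-0.230685 + 0.419379) / 0.736525 = 0.256196
d₂ = d₁ − σ√T = 0.256196 − 0.736525 = -0.480328
e^{−rT} = e^{−0.0554·2.6741} = 0.862306
N(d₁) = 0.601100,  N(d₂) = 0.315497
Call price V = S·N(d₁) − K·e^{−rT}·N(d₂) = 103.232962 − 58.845472 = 44.387490
φ(d₁) = (1/√(2π))·e^{−d₁²/2} = 0.386062
Θ = −S·φ(d₁)·σ/(2√T) − r·K·e^{−rT}·N(d₂) = −9.130789 − 3.260039 = -12.390828

price = 44.387490
Θ = -12.390828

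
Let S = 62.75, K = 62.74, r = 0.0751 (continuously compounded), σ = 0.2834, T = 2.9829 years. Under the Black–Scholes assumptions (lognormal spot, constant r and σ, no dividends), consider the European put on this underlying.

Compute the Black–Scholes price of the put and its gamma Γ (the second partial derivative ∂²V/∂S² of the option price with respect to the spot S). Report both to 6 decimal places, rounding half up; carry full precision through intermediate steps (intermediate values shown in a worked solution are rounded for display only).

σ√T = 0.2834·√2.9829 = 0.489462
d₁ = (ln(S/K) + (r+σ²/2)T) / (σ√T) = (ln(62.75/62.74) + (0.0751+0.2834²/2)·2.9829) / 0.489462 = (0.000159 + 0.343802) / 0.489462 = 0.702734
d₂ = d₁ − σ√T = 0.702734 − 0.489462 = 0.213272
e^{−rT} = e^{−0.0751·2.9829} = 0.799303
N(−d₁) = 0.241111,  N(−d₂) = 0.415557
Put price V = K·e^{−rT}·N(−d₂) − S·N(−d₁) = 20.839475 − 15.129699 = 5.709776
φ(d₁) = (1/√(2π))·e^{−d₁²/2} = 0.311656
Γ = φ(d₁) / (S·σ·√T) = 0.010147

price = 5.709776
Γ = 0.010147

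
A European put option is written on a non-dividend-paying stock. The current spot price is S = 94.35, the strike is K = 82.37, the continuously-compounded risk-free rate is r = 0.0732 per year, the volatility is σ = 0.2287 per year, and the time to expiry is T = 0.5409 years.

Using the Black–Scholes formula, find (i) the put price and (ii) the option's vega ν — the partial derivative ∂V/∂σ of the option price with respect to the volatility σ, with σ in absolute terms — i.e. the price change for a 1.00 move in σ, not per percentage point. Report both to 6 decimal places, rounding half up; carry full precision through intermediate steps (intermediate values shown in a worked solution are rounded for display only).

price = 1.113291
ν = 14.672256

σ√T = 0.2287·√0.5409 = 0.168199
d₁ = (ln(S/K) + (r+σ²/2)T) / (σ√T) = (ln(94.35/82.37) + (0.0732+0.2287²/2)·0.5409) / 0.168199 = (0.135790 + 0.053739) / 0.168199 = 1.126813
d₂ = d₁ − σ√T = 1.126813 − 0.168199 = 0.958614
e^{−rT} = e^{−0.0732·0.5409} = 0.961180
N(−d₁) = 0.129911,  N(−d₂) = 0.168877
Put price V = K·e^{−rT}·N(−d₂) − S·N(−d₁) = 13.370369 − 12.257078 = 1.113291
φ(d₁) = (1/√(2π))·e^{−d₁²/2} = 0.211445
ν = S·φ(d₁)·√T = 14.672256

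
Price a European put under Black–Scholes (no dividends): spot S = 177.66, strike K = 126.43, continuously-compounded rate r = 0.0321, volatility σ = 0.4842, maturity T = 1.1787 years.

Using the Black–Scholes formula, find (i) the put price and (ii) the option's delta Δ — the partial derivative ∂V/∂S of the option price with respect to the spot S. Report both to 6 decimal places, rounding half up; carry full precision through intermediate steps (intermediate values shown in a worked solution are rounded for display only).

σ√T = 0.4842·√1.1787 = 0.525686
d₁ = (ln(S/K) + (r+σ²/2)T) / (σ√T) = (ln(177.66/126.43) + (0.0321+0.4842²/2)·1.1787) / 0.525686 = (0.340183 + 0.176009) / 0.525686 = 0.981940
d₂ = d₁ − σ√T = 0.981940 − 0.525686 = 0.456254
e^{−rT} = e^{−0.0321·1.1787} = 0.962871
N(−d₁) = 0.163065,  N(−d₂) = 0.324104
Put price V = K·e^{−rT}·N(−d₂) − S·N(−d₁) = 39.455009 − 28.970088 = 10.484921
Δ = −N(−d₁) = -0.163065

price = 10.484921
Δ = -0.163065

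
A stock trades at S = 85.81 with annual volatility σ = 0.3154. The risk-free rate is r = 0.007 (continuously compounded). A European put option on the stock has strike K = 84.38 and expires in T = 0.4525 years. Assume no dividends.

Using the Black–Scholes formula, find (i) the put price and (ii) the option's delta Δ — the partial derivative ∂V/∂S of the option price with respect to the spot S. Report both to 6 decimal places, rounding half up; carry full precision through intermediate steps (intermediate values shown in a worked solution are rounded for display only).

price = 6.361007
Δ = -0.420654

σ√T = 0.3154·√0.4525 = 0.212164
d₁ = (ln(S/K) + (r+σ²/2)T) / (σ√T) = (ln(85.81/84.38) + (0.007+0.3154²/2)·0.4525) / 0.212164 = (0.016805 + 0.025674) / 0.212164 = 0.200220
d₂ = d₁ − σ√T = 0.200220 − 0.212164 = -0.011944
e^{−rT} = e^{−0.007·0.4525} = 0.996838
N(−d₁) = 0.420654,  N(−d₂) = 0.504765
Put price V = K·e^{−rT}·N(−d₂) − S·N(−d₁) = 42.457359 − 36.096351 = 6.361007
Δ = −N(−d₁) = -0.420654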